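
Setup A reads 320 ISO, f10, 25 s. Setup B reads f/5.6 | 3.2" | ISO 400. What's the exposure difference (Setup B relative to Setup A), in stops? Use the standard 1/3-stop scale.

Aperture: f/10 → f/9 → f/8 → f/7.1 → f/6.3 → f/5.6 — 1 2/3 stops larger aperture (brighter).
Shutter speed: 25 → 20 → 15 → 13 → 10 → 8 → 6 → 5 → 4 → 3.2 — 3 stops faster (darker).
ISO: 320 → 400 — 1/3 stop raised (brighter).
Net: +1 2/3 −3 +1/3 = −1 stop.

1 stop darker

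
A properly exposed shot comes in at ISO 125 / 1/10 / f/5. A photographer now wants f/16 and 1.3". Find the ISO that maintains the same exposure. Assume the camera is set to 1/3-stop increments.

Aperture: f/5 → f/5.6 → f/6.3 → f/7.1 → f/8 → f/9 → f/10 → f/11 → f/13 → f/14 → f/16 — 3 1/3 stops stopped down (darker).
Shutter speed: 1/10 → 1/8 → 1/6 → 1/5 → 1/4 → 0.3 → 0.4 → 0.5 → 0.6 → 0.8 → 1 → 1.3 — 3 2/3 stops longer (brighter).
Net change so far: 1/3 stop brighter. Offset with the ISO: 125 → 100.

ISO 100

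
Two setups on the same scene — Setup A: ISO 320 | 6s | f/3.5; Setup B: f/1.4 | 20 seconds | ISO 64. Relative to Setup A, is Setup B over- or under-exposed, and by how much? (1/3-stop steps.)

Aperture: f/3.5 → f/3.2 → f/2.8 → f/2.5 → f/2.2 → f/2 → f/1.8 → f/1.6 → f/1.4 — 2 2/3 stops opened up (brighter).
Shutter speed: 6 → 8 → 10 → 13 → 15 → 20 — 1 2/3 stops slower (brighter).
ISO: 320 → 250 → 200 → 160 → 125 → 100 → 80 → 64 — 2 1/3 stops lower (darker).
Net: +2 2/3 +1 2/3 −2 1/3 = +2 stops.

2 stops brighter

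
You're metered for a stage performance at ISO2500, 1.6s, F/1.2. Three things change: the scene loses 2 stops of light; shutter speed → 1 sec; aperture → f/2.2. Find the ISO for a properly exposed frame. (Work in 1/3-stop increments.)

ISO 51200

Scene light: 2 stops darker.
Shutter speed: 1.6 → 1.3 → 1 — 2/3 stop faster (darker).
Aperture: f/1.2 → f/1.4 → f/1.6 → f/1.8 → f/2 → f/2.2 — 1 2/3 stops smaller aperture (darker).
Net so far: 4 1/3 stops darker. ISO: 2500 → 3200 → 4000 → 5000 → 6400 → 8000 → 10000 → 12800 → 16000 → 20000 → 25600 → 32000 → 40000 → 51200.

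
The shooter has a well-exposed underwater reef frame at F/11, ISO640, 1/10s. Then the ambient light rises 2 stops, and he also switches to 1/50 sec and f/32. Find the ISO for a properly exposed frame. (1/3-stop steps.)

Scene light: 2 stops brighter.
Shutter speed: 1/10 → 1/13 → 1/15 → 1/20 → 1/25 → 1/30 → 1/40 → 1/50 — 2 1/3 stops shorter (darker).
Aperture: f/11 → f/13 → f/14 → f/16 → f/18 → f/20 → f/22 → f/25 → f/29 → f/32 — 3 stops smaller aperture (darker).
Net so far: 3 1/3 stops darker. ISO: 640 → 800 → 1000 → 1250 → 1600 → 2000 → 2500 → 3200 → 4000 → 5000 → 6400.

ISO 6400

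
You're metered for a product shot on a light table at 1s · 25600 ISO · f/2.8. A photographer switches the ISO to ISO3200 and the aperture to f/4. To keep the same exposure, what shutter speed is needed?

15 s

ISO: 25600 → 12800 → 6400 → 3200 — 3 stops lower (darker).
Aperture: f/2.8 → f/4 — 1 stop smaller aperture (darker).
Net change so far: 4 stops darker. Offset with the shutter speed: 1 → 2 → 4 → 8 → 15.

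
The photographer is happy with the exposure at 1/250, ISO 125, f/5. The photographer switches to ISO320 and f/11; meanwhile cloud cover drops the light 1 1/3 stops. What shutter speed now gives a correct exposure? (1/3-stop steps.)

Scene light: 1 1/3 stops darker.
ISO: 125 → 160 → 200 → 250 → 320 — 1 1/3 stops higher (brighter).
Aperture: f/5 → f/5.6 → f/6.3 → f/7.1 → f/8 → f/9 → f/10 → f/11 — 2 1/3 stops narrower (darker).
Net so far: 2 1/3 stops darker. Shutter speed: 1/250 → 1/200 → 1/160 → 1/125 → 1/100 → 1/80 → 1/60 → 1/50.

1/50s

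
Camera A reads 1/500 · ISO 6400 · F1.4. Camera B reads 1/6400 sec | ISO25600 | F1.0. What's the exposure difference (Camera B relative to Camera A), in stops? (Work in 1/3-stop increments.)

Aperture: f/1.4 → f/1.2 → f/1.1 → f/1.0 — 1 stop opened up (brighter).
Shutter speed: 1/500 → 1/640 → 1/800 → 1/1000 → 1/1250 → 1/1600 → 1/2000 → 1/2500 → 1/3200 → 1/4000 → 1/5000 → 1/6400 — 3 2/3 stops shorter (darker).
ISO: 6400 → 8000 → 10000 → 12800 → 16000 → 20000 → 25600 — 2 stops raised (brighter).
Net: +1 −3 2/3 +2 = −2/3 stops.

2/3 stop darker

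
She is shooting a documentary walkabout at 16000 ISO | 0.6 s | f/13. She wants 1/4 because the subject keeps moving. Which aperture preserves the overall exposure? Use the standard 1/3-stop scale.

Shutter speed: 0.6 → 0.5 → 0.4 → 0.3 → 1/4 — 1 1/3 stops faster (darker).
Need 1 1/3 stops brighter from the aperture: f/13 → f/11 → f/10 → f/9 → f/8.

f/8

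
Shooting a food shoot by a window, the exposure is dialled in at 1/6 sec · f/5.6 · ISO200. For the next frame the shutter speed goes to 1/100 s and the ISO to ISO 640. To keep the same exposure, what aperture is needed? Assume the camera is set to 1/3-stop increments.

Shutter speed: 1/6 → 1/8 → 1/10 → 1/13 → 1/15 → 1/20 → 1/25 → 1/30 → 1/40 → 1/50 → 1/60 → 1/80 → 1/100 — 4 stops faster (darker).
ISO: 200 → 250 → 320 → 400 → 500 → 640 — 1 2/3 stops raised (brighter).
Net change so far: 2 1/3 stops darker. Offset with the aperture: f/5.6 → f/5 → f/4.5 → f/4 → f/3.5 → f/3.2 → f/2.8 → f/2.5.

f/2.5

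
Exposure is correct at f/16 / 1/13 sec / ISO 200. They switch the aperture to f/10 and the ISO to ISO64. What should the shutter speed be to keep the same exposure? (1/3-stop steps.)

Aperture: f/16 → f/14 → f/13 → f/11 → f/10 — 1 1/3 stops opened up (brighter).
ISO: 200 → 160 → 125 → 100 → 80 → 64 — 1 2/3 stops lower (darker).
Net change so far: 1/3 stop darker. Offset with the shutter speed: 1/13 → 1/10.

1/10s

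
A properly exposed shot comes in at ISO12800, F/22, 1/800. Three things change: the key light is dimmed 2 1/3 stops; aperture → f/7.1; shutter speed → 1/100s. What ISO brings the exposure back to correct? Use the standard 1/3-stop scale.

Scene light: 2 1/3 stops darker.
Aperture: f/22 → f/20 → f/18 → f/16 → f/14 → f/13 → f/11 → f/10 → f/9 → f/8 → f/7.1 — 3 1/3 stops wider (brighter).
Shutter speed: 1/800 → 1/640 → 1/500 → 1/400 → 1/320 → 1/250 → 1/200 → 1/160 → 1/125 → 1/100 — 3 stops slower (brighter).
Net so far: 4 stops brighter. ISO: 12800 → 10000 → 8000 → 6400 → 5000 → 4000 → 3200 → 2500 → 2000 → 1600 → 1250 → 1000 → 800.

ISO 800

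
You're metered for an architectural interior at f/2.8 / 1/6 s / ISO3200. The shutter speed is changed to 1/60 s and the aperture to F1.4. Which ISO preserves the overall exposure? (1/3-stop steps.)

ISO 8000

Shutter speed: 1/6 → 1/8 → 1/10 → 1/13 → 1/15 → 1/20 → 1/25 → 1/30 → 1/40 → 1/50 → 1/60 — 3 1/3 stops faster (darker).
Aperture: f/2.8 → f/2.5 → f/2.2 → f/2 → f/1.8 → f/1.6 → f/1.4 — 2 stops opened up (brighter).
Net change so far: 1 1/3 stops darker. Offset with the ISO: 3200 → 4000 → 5000 → 6400 → 8000.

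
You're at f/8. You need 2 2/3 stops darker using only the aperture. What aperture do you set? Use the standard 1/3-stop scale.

f/20

Aperture: f/8 → f/9 → f/10 → f/11 → f/13 → f/14 → f/16 → f/18 → f/20 — 2 2/3 stops narrower (darker).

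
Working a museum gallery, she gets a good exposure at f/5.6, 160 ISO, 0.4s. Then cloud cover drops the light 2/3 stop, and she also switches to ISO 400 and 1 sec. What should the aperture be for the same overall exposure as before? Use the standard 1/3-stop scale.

Scene light: 2/3 stop darker.
ISO: 160 → 200 → 250 → 320 → 400 — 1 1/3 stops raised (brighter).
Shutter speed: 0.4 → 0.5 → 0.6 → 0.8 → 1 — 1 1/3 stops longer (brighter).
Net so far: 2 stops brighter. Aperture: f/5.6 → f/6.3 → f/7.1 → f/8 → f/9 → f/10 → f/11.

f/11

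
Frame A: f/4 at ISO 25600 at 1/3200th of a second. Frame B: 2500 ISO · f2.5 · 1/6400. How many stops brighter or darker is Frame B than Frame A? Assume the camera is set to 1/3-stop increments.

Aperture: f/4 → f/3.5 → f/3.2 → f/2.8 → f/2.5 — 1 1/3 stops larger aperture (brighter).
Shutter speed: 1/3200 → 1/4000 → 1/5000 → 1/6400 — 1 stop shorter (darker).
ISO: 25600 → 20000 → 16000 → 12800 → 10000 → 8000 → 6400 → 5000 → 4000 → 3200 → 2500 — 3 1/3 stops dropped (darker).
Net: +1 1/3 −1 −3 1/3 = −3 stops.

3 stops darker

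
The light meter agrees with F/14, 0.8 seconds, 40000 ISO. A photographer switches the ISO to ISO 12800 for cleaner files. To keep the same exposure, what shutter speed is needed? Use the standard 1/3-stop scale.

2.5 s

ISO: 40000 → 32000 → 25600 → 20000 → 16000 → 12800 — 1 2/3 stops lower (darker).
Need 1 2/3 stops brighter from the shutter speed: 0.8 → 1 → 1.3 → 1.6 → 2 → 2.5.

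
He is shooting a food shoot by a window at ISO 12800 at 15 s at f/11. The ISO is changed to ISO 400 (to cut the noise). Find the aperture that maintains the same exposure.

f/2

ISO: 12800 → 6400 → 3200 → 1600 → 800 → 400 — 5 stops dropped (darker).
Need 5 stops brighter from the aperture: f/11 → f/8 → f/5.6 → f/4 → f/2.8 → f/2.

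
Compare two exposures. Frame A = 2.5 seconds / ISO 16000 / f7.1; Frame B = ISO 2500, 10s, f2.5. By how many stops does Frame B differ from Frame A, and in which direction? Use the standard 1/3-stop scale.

Aperture: f/7.1 → f/6.3 → f/5.6 → f/5 → f/4.5 → f/4 → f/3.5 → f/3.2 → f/2.8 → f/2.5 — 3 stops wider (brighter).
Shutter speed: 2.5 → 3.2 → 4 → 5 → 6 → 8 → 10 — 2 stops longer (brighter).
ISO: 16000 → 12800 → 10000 → 8000 → 6400 → 5000 → 4000 → 3200 → 2500 — 2 2/3 stops lower (darker).
Net: +3 +2 −2 2/3 = +2 1/3 stops.

2 1/3 stops brighter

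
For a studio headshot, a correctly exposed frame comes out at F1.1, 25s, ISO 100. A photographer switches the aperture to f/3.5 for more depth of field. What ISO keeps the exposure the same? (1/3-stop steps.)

ISO 1000

Aperture: f/1.1 → f/1.2 → f/1.4 → f/1.6 → f/1.8 → f/2 → f/2.2 → f/2.5 → f/2.8 → f/3.2 → f/3.5 — 3 1/3 stops narrower (darker).
Need 3 1/3 stops brighter from the ISO: 100 → 125 → 160 → 200 → 250 → 320 → 400 → 500 → 640 → 800 → 1000.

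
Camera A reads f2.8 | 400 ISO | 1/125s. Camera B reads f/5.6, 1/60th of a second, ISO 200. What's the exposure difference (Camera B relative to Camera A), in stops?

2 stops darker

Aperture: f/2.8 → f/4 → f/5.6 — 2 stops narrower (darker).
Shutter speed: 1/125 → 1/60 — 1 stop slower (brighter).
ISO: 400 → 200 — 1 stop dropped (darker).
Net: −2 +1 −1 = −2 stops.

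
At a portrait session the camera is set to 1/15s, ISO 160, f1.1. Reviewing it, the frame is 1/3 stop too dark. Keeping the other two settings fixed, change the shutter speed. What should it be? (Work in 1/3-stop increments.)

1/13s

Underexposed by 1/3 stop → need 1/3 stop brighter.
Shutter speed: 1/15 → 1/13.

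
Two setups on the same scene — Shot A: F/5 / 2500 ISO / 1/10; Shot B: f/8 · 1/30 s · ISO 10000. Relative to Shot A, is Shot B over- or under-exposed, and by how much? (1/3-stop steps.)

1 stop darker

Aperture: f/5 → f/5.6 → f/6.3 → f/7.1 → f/8 — 1 1/3 stops narrower (darker).
Shutter speed: 1/10 → 1/13 → 1/15 → 1/20 → 1/25 → 1/30 — 1 2/3 stops shorter (darker).
ISO: 2500 → 3200 → 4000 → 5000 → 6400 → 8000 → 10000 — 2 stops raised (brighter).
Net: −1 1/3 −1 2/3 +2 = −1 stop.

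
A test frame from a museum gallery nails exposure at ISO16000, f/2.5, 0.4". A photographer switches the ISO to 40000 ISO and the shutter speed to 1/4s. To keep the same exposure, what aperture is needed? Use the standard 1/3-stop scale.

ISO: 16000 → 20000 → 25600 → 32000 → 40000 — 1 1/3 stops higher (brighter).
Shutter speed: 0.4 → 0.3 → 1/4 — 2/3 stop faster (darker).
Net change so far: 2/3 stop brighter. Offset with the aperture: f/2.5 → f/2.8 → f/3.2.

f/3.2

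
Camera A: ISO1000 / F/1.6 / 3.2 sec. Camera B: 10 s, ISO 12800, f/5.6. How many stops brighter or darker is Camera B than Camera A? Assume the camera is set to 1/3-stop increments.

1 2/3 stops brighter

Aperture: f/1.6 → f/1.8 → f/2 → f/2.2 → f/2.5 → f/2.8 → f/3.2 → f/3.5 → f/4 → f/4.5 → f/5 → f/5.6 — 3 2/3 stops narrower (darker).
Shutter speed: 3.2 → 4 → 5 → 6 → 8 → 10 — 1 2/3 stops slower (brighter).
ISO: 1000 → 1250 → 1600 → 2000 → 2500 → 3200 → 4000 → 5000 → 6400 → 8000 → 10000 → 12800 — 3 2/3 stops higher (brighter).
Net: −3 2/3 +1 2/3 +3 2/3 = +1 2/3 stops.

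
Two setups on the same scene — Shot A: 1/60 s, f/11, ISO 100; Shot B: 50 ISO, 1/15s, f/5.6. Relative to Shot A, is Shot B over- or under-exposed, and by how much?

3 stops brighter

Aperture: f/11 → f/8 → f/5.6 — 2 stops wider (brighter).
Shutter speed: 1/60 → 1/30 → 1/15 — 2 stops slower (brighter).
ISO: 100 → 50 — 1 stop lower (darker).
Net: +2 +2 −1 = +3 stops.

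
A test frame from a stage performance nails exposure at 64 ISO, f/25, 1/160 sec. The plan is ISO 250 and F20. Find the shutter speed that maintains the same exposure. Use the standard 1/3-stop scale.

ISO: 64 → 80 → 100 → 125 → 160 → 200 → 250 — 2 stops higher (brighter).
Aperture: f/25 → f/22 → f/20 — 2/3 stop larger aperture (brighter).
Net change so far: 2 2/3 stops brighter. Offset with the shutter speed: 1/160 → 1/200 → 1/250 → 1/320 → 1/400 → 1/500 → 1/640 → 1/800 → 1/1000.

1/1000s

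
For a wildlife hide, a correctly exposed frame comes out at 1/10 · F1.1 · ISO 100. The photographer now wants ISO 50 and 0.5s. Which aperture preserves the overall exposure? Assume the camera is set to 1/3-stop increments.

ISO: 100 → 80 → 64 → 50 — 1 stop dropped (darker).
Shutter speed: 1/10 → 1/8 → 1/6 → 1/5 → 1/4 → 0.3 → 0.4 → 0.5 — 2 1/3 stops slower (brighter).
Net change so far: 1 1/3 stops brighter. Offset with the aperture: f/1.1 → f/1.2 → f/1.4 → f/1.6 → f/1.8.

f/1.8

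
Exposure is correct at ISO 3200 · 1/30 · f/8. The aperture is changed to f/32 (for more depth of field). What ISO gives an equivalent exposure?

Aperture: f/8 → f/11 → f/16 → f/22 → f/32 — 4 stops narrower (darker).
Need 4 stops brighter from the ISO: 3200 → 6400 → 12800 → 25600 → 51200.

ISO 51200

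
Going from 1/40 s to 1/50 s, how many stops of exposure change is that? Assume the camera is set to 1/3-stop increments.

1/40 → 1/50 — count the steps: 1 third-stops = 1/3 stop.

1/3 stop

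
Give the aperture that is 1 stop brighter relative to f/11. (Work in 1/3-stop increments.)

f/8

Aperture: f/11 → f/10 → f/9 → f/8 — 1 stop opened up (brighter).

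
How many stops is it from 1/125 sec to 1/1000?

3 stops

1/125 → 1/250 → 1/500 → 1/1000 — count the steps: 3 stops.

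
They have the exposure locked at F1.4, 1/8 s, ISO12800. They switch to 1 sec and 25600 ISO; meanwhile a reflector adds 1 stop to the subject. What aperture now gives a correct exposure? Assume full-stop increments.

f/8

Scene light: 1 stop brighter.
Shutter speed: 1/8 → 1/4 → 1/2 → 1 — 3 stops longer (brighter).
ISO: 12800 → 25600 — 1 stop raised (brighter).
Net so far: 5 stops brighter. Aperture: f/1.4 → f/2 → f/2.8 → f/4 → f/5.6 → f/8.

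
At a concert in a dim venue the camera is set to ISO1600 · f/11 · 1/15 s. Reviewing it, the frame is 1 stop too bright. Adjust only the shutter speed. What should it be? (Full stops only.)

Overexposed by 1 stop → need 1 stop darker.
Shutter speed: 1/15 → 1/30.

1/30s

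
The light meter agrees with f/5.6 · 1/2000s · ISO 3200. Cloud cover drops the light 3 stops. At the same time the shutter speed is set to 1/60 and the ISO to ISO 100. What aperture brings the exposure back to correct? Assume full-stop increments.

f/2

Scene light: 3 stops darker.
Shutter speed: 1/2000 → 1/1000 → 1/500 → 1/250 → 1/125 → 1/60 — 5 stops slower (brighter).
ISO: 3200 → 1600 → 800 → 400 → 200 → 100 — 5 stops dropped (darker).
Net so far: 3 stops darker. Aperture: f/5.6 → f/4 → f/2.8 → f/2.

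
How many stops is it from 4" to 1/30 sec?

7 stops

4 → 2 → 1 → 1/2 → 1/4 → 1/8 → 1/15 → 1/30 — count the steps: 7 stops.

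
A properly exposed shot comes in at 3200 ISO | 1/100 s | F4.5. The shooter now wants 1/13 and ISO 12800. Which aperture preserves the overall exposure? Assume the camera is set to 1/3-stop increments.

Shutter speed: 1/100 → 1/80 → 1/60 → 1/50 → 1/40 → 1/30 → 1/25 → 1/20 → 1/15 → 1/13 — 3 stops longer (brighter).
ISO: 3200 → 4000 → 5000 → 6400 → 8000 → 10000 → 12800 — 2 stops raised (brighter).
Net change so far: 5 stops brighter. Offset with the aperture: f/4.5 → f/5 → f/5.6 → f/6.3 → f/7.1 → f/8 → f/9 → f/10 → f/11 → f/13 → f/14 → f/16 → f/18 → f/20 → f/22 → f/25.

f/25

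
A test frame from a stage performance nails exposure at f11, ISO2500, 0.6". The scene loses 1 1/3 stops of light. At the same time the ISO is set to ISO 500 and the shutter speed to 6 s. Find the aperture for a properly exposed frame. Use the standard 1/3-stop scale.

f/10

Scene light: 1 1/3 stops darker.
ISO: 2500 → 2000 → 1600 → 1250 → 1000 → 800 → 640 → 500 — 2 1/3 stops lower (darker).
Shutter speed: 0.6 → 0.8 → 1 → 1.3 → 1.6 → 2 → 2.5 → 3.2 → 4 → 5 → 6 — 3 1/3 stops longer (brighter).
Net so far: 1/3 stop darker. Aperture: f/11 → f/10.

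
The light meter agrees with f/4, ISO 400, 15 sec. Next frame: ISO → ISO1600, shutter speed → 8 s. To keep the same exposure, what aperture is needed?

ISO: 400 → 800 → 1600 — 2 stops raised (brighter).
Shutter speed: 15 → 8 — 1 stop shorter (darker).
Net change so far: 1 stop brighter. Offset with the aperture: f/4 → f/5.6.

f/5.6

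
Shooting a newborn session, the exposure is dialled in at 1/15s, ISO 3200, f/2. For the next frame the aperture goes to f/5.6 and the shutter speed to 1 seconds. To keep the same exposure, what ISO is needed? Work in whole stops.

ISO 1600

Aperture: f/2 → f/2.8 → f/4 → f/5.6 — 3 stops stopped down (darker).
Shutter speed: 1/15 → 1/8 → 1/4 → 1/2 → 1 — 4 stops longer (brighter).
Net change so far: 1 stop brighter. Offset with the ISO: 3200 → 1600.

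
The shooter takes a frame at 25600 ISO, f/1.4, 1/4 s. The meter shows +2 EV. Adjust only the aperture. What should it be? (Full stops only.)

f/2.8

Overexposed by 2 stops → need 2 stops darker.
Aperture: f/1.4 → f/2 → f/2.8.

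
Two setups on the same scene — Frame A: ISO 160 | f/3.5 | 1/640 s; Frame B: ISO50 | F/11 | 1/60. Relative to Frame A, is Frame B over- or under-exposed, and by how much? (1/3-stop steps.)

Aperture: f/3.5 → f/4 → f/4.5 → f/5 → f/5.6 → f/6.3 → f/7.1 → f/8 → f/9 → f/10 → f/11 — 3 1/3 stops stopped down (darker).
Shutter speed: 1/640 → 1/500 → 1/400 → 1/320 → 1/250 → 1/200 → 1/160 → 1/125 → 1/100 → 1/80 → 1/60 — 3 1/3 stops slower (brighter).
ISO: 160 → 125 → 100 → 80 → 64 → 50 — 1 2/3 stops dropped (darker).
Net: −3 1/3 +3 1/3 −1 2/3 = −1 2/3 stops.

1 2/3 stops darker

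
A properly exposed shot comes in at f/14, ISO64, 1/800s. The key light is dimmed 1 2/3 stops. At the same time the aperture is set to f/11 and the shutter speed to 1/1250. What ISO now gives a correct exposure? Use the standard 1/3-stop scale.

ISO 200

Scene light: 1 2/3 stops darker.
Aperture: f/14 → f/13 → f/11 — 2/3 stop wider (brighter).
Shutter speed: 1/800 → 1/1000 → 1/1250 — 2/3 stop shorter (darker).
Net so far: 1 2/3 stops darker. ISO: 64 → 80 → 100 → 125 → 160 → 200.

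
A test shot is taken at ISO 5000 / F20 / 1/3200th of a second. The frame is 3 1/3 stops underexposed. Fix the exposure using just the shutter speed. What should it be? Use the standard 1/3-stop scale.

Underexposed by 3 1/3 stops → need 3 1/3 stops brighter.
Shutter speed: 1/3200 → 1/2500 → 1/2000 → 1/1600 → 1/1250 → 1/1000 → 1/800 → 1/640 → 1/500 → 1/400 → 1/320.

1/320s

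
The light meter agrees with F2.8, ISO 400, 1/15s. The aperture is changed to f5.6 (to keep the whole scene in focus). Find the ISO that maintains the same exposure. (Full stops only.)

ISO 1600

Aperture: f/2.8 → f/4 → f/5.6 — 2 stops narrower (darker).
Need 2 stops brighter from the ISO: 400 → 800 → 1600.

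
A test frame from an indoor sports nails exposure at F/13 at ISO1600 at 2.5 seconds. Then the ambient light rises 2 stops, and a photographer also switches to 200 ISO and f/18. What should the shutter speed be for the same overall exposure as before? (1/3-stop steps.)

Scene light: 2 stops brighter.
ISO: 1600 → 1250 → 1000 → 800 → 640 → 500 → 400 → 320 → 250 → 200 — 3 stops lower (darker).
Aperture: f/13 → f/14 → f/16 → f/18 — 1 stop stopped down (darker).
Net so far: 2 stops darker. Shutter speed: 2.5 → 3.2 → 4 → 5 → 6 → 8 → 10.

10 s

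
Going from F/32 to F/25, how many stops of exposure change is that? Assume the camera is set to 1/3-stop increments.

f/32 → f/29 → f/25 — count the steps: 2 third-stops = 2/3 stop.

2/3 stop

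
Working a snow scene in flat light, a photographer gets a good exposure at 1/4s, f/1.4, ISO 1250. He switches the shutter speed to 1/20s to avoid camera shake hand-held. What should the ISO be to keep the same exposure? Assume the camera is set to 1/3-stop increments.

ISO 6400

Shutter speed: 1/4 → 1/5 → 1/6 → 1/8 → 1/10 → 1/13 → 1/15 → 1/20 — 2 1/3 stops shorter (darker).
Need 2 1/3 stops brighter from the ISO: 1250 → 1600 → 2000 → 2500 → 3200 → 4000 → 5000 → 6400.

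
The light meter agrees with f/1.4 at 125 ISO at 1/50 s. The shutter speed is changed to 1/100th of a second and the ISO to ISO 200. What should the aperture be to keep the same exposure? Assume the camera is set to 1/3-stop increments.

Shutter speed: 1/50 → 1/60 → 1/80 → 1/100 — 1 stop shorter (darker).
ISO: 125 → 160 → 200 — 2/3 stop higher (brighter).
Net change so far: 1/3 stop darker. Offset with the aperture: f/1.4 → f/1.2.

f/1.2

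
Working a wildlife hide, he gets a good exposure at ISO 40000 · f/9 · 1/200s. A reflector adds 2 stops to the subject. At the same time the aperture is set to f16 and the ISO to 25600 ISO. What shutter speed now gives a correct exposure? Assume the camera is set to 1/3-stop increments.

1/160s

Scene light: 2 stops brighter.
Aperture: f/9 → f/10 → f/11 → f/13 → f/14 → f/16 — 1 2/3 stops smaller aperture (darker).
ISO: 40000 → 32000 → 25600 — 2/3 stop lower (darker).
Net so far: 1/3 stop darker. Shutter speed: 1/200 → 1/160.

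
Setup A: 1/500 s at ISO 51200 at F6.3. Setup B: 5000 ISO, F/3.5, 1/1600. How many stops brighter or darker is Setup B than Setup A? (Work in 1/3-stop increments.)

Aperture: f/6.3 → f/5.6 → f/5 → f/4.5 → f/4 → f/3.5 — 1 2/3 stops opened up (brighter).
Shutter speed: 1/500 → 1/640 → 1/800 → 1/1000 → 1/1250 → 1/1600 — 1 2/3 stops shorter (darker).
ISO: 51200 → 40000 → 32000 → 25600 → 20000 → 16000 → 12800 → 10000 → 8000 → 6400 → 5000 — 3 1/3 stops dropped (darker).
Net: +1 2/3 −1 2/3 −3 1/3 = −3 1/3 stops.

3 1/3 stops darker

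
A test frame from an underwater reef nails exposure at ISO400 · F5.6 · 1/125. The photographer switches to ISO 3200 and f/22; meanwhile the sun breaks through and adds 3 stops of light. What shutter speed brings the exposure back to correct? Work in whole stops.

Scene light: 3 stops brighter.
ISO: 400 → 800 → 1600 → 3200 — 3 stops higher (brighter).
Aperture: f/5.6 → f/8 → f/11 → f/16 → f/22 — 4 stops narrower (darker).
Net so far: 2 stops brighter. Shutter speed: 1/125 → 1/250 → 1/500.

1/500s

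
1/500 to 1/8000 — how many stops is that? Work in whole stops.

4 stops

1/500 → 1/1000 → 1/2000 → 1/4000 → 1/8000 — count the steps: 4 stops.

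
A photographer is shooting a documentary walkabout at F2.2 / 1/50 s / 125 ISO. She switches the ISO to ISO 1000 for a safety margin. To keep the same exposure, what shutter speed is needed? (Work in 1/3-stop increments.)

1/400s

ISO: 125 → 160 → 200 → 250 → 320 → 400 → 500 → 640 → 800 → 1000 — 3 stops higher (brighter).
Need 3 stops darker from the shutter speed: 1/50 → 1/60 → 1/80 → 1/100 → 1/125 → 1/160 → 1/200 → 1/250 → 1/320 → 1/400.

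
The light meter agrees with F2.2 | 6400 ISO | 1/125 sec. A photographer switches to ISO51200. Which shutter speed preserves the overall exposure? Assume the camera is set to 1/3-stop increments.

1/1000s

ISO: 6400 → 8000 → 10000 → 12800 → 16000 → 20000 → 25600 → 32000 → 40000 → 51200 — 3 stops raised (brighter).
Need 3 stops darker from the shutter speed: 1/125 → 1/160 → 1/200 → 1/250 → 1/320 → 1/400 → 1/500 → 1/640 → 1/800 → 1/1000.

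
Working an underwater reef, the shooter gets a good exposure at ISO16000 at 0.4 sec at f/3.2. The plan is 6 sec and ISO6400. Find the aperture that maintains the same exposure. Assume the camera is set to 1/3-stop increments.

f/8

Shutter speed: 0.4 → 0.5 → 0.6 → 0.8 → 1 → 1.3 → 1.6 → 2 → 2.5 → 3.2 → 4 → 5 → 6 — 4 stops longer (brighter).
ISO: 16000 → 12800 → 10000 → 8000 → 6400 — 1 1/3 stops lower (darker).
Net change so far: 2 2/3 stops brighter. Offset with the aperture: f/3.2 → f/3.5 → f/4 → f/4.5 → f/5 → f/5.6 → f/6.3 → f/7.1 → f/8.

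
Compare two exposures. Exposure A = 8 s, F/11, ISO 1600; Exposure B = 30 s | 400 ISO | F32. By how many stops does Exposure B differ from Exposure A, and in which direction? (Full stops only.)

Aperture: f/11 → f/16 → f/22 → f/32 — 3 stops smaller aperture (darker).
Shutter speed: 8 → 15 → 30 — 2 stops slower (brighter).
ISO: 1600 → 800 → 400 — 2 stops dropped (darker).
Net: −3 +2 −2 = −3 stops.

3 stops darker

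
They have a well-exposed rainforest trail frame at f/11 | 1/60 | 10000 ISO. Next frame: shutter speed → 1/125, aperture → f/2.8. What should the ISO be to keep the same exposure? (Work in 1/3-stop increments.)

ISO 1250

Shutter speed: 1/60 → 1/80 → 1/100 → 1/125 — 1 stop faster (darker).
Aperture: f/11 → f/10 → f/9 → f/8 → f/7.1 → f/6.3 → f/5.6 → f/5 → f/4.5 → f/4 → f/3.5 → f/3.2 → f/2.8 — 4 stops wider (brighter).
Net change so far: 3 stops brighter. Offset with the ISO: 10000 → 8000 → 6400 → 5000 → 4000 → 3200 → 2500 → 2000 → 1600 → 1250.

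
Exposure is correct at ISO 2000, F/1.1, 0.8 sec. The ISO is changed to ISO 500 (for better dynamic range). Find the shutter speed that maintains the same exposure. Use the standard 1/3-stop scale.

ISO: 2000 → 1600 → 1250 → 1000 → 800 → 640 → 500 — 2 stops lower (darker).
Need 2 stops brighter from the shutter speed: 0.8 → 1 → 1.3 → 1.6 → 2 → 2.5 → 3.2.

3.2 s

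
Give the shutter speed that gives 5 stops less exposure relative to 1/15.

Shutter speed: 1/15 → 1/30 → 1/60 → 1/125 → 1/250 → 1/500 — 5 stops shorter (darker).

1/500s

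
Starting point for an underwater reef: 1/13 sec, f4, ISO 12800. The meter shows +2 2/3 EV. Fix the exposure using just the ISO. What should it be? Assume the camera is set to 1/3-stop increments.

Overexposed by 2 2/3 stops → need 2 2/3 stops darker.
ISO: 12800 → 10000 → 8000 → 6400 → 5000 → 4000 → 3200 → 2500 → 2000.

ISO 2000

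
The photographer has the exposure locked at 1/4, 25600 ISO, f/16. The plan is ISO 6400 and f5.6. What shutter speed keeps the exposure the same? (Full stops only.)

ISO: 25600 → 12800 → 6400 — 2 stops dropped (darker).
Aperture: f/16 → f/11 → f/8 → f/5.6 — 3 stops opened up (brighter).
Net change so far: 1 stop brighter. Offset with the shutter speed: 1/4 → 1/8.

1/8s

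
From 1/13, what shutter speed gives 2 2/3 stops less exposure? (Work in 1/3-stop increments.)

1/80s

Shutter speed: 1/13 → 1/15 → 1/20 → 1/25 → 1/30 → 1/40 → 1/50 → 1/60 → 1/80 — 2 2/3 stops faster (darker).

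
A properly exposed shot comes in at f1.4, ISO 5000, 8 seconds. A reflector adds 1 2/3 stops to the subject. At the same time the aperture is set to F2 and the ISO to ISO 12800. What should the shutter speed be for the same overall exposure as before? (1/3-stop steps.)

2 s

Scene light: 1 2/3 stops brighter.
Aperture: f/1.4 → f/1.6 → f/1.8 → f/2 — 1 stop stopped down (darker).
ISO: 5000 → 6400 → 8000 → 10000 → 12800 — 1 1/3 stops raised (brighter).
Net so far: 2 stops brighter. Shutter speed: 8 → 6 → 5 → 4 → 3.2 → 2.5 → 2.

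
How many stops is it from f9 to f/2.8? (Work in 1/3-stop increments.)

3 1/3 stops

f/9 → f/8 → f/7.1 → f/6.3 → f/5.6 → f/5 → f/4.5 → f/4 → f/3.5 → f/3.2 → f/2.8 — count the steps: 10 third-stops = 3 1/3 stops.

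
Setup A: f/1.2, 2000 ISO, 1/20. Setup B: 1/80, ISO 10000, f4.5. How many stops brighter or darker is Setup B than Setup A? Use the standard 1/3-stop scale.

Aperture: f/1.2 → f/1.4 → f/1.6 → f/1.8 → f/2 → f/2.2 → f/2.5 → f/2.8 → f/3.2 → f/3.5 → f/4 → f/4.5 — 3 2/3 stops smaller aperture (darker).
Shutter speed: 1/20 → 1/25 → 1/30 → 1/40 → 1/50 → 1/60 → 1/80 — 2 stops faster (darker).
ISO: 2000 → 2500 → 3200 → 4000 → 5000 → 6400 → 8000 → 10000 — 2 1/3 stops raised (brighter).
Net: −3 2/3 −2 +2 1/3 = −3 1/3 stops.

3 1/3 stops darker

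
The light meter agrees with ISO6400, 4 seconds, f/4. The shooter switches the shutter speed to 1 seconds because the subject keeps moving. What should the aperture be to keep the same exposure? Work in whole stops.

Shutter speed: 4 → 2 → 1 — 2 stops faster (darker).
Need 2 stops brighter from the aperture: f/4 → f/2.8 → f/2.

f/2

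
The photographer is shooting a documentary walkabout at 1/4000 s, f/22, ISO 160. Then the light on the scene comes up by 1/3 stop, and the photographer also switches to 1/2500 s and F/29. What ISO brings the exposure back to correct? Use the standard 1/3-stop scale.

Scene light: 1/3 stop brighter.
Shutter speed: 1/4000 → 1/3200 → 1/2500 — 2/3 stop longer (brighter).
Aperture: f/22 → f/25 → f/29 — 2/3 stop narrower (darker).
Net so far: 1/3 stop brighter. ISO: 160 → 125.

ISO 125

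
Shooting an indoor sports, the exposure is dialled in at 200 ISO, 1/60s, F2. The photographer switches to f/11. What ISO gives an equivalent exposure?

Aperture: f/2 → f/2.8 → f/4 → f/5.6 → f/8 → f/11 — 5 stops smaller aperture (darker).
Need 5 stops brighter from the ISO: 200 → 400 → 800 → 1600 → 3200 → 6400.

ISO 6400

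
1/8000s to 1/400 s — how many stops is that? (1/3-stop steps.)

4 1/3 stops

1/8000 → 1/6400 → 1/5000 → 1/4000 → 1/3200 → 1/2500 → 1/2000 → 1/1600 → 1/1250 → 1/1000 → 1/800 → 1/640 → 1/500 → 1/400 — count the steps: 13 third-stops = 4 1/3 stops.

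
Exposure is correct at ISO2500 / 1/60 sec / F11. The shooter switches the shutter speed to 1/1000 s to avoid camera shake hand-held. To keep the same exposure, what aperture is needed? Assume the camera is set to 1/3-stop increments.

f/2.8

Shutter speed: 1/60 → 1/80 → 1/100 → 1/125 → 1/160 → 1/200 → 1/250 → 1/320 → 1/400 → 1/500 → 1/640 → 1/800 → 1/1000 — 4 stops shorter (darker).
Need 4 stops brighter from the aperture: f/11 → f/10 → f/9 → f/8 → f/7.1 → f/6.3 → f/5.6 → f/5 → f/4.5 → f/4 → f/3.5 → f/3.2 → f/2.8.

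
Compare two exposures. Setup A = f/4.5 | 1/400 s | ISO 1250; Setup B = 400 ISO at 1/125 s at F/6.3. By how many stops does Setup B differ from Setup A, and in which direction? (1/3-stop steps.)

Aperture: f/4.5 → f/5 → f/5.6 → f/6.3 — 1 stop narrower (darker).
Shutter speed: 1/400 → 1/320 → 1/250 → 1/200 → 1/160 → 1/125 — 1 2/3 stops slower (brighter).
ISO: 1250 → 1000 → 800 → 640 → 500 → 400 — 1 2/3 stops lower (darker).
Net: −1 +1 2/3 −1 2/3 = −1 stop.

1 stop darker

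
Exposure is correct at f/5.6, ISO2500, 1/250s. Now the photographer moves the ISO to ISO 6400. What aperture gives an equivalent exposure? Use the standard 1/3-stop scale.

ISO: 2500 → 3200 → 4000 → 5000 → 6400 — 1 1/3 stops higher (brighter).
Need 1 1/3 stops darker from the aperture: f/5.6 → f/6.3 → f/7.1 → f/8 → f/9.

f/9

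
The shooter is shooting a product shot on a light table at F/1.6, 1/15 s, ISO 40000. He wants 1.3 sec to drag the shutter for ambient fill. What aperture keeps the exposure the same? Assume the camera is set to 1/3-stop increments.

f/7.1

Shutter speed: 1/15 → 1/13 → 1/10 → 1/8 → 1/6 → 1/5 → 1/4 → 0.3 → 0.4 → 0.5 → 0.6 → 0.8 → 1 → 1.3 — 4 1/3 stops slower (brighter).
Need 4 1/3 stops darker from the aperture: f/1.6 → f/1.8 → f/2 → f/2.2 → f/2.5 → f/2.8 → f/3.2 → f/3.5 → f/4 → f/4.5 → f/5 → f/5.6 → f/6.3 → f/7.1.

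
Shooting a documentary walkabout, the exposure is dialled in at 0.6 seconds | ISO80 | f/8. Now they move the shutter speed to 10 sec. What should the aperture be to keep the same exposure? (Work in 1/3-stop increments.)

Shutter speed: 0.6 → 0.8 → 1 → 1.3 → 1.6 → 2 → 2.5 → 3.2 → 4 → 5 → 6 → 8 → 10 — 4 stops slower (brighter).
Need 4 stops darker from the aperture: f/8 → f/9 → f/10 → f/11 → f/13 → f/14 → f/16 → f/18 → f/20 → f/22 → f/25 → f/29 → f/32.

f/32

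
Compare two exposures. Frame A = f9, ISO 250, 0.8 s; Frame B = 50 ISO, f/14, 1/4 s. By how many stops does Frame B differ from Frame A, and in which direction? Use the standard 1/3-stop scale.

5 1/3 stops darker

Aperture: f/9 → f/10 → f/11 → f/13 → f/14 — 1 1/3 stops narrower (darker).
Shutter speed: 0.8 → 0.6 → 0.5 → 0.4 → 0.3 → 1/4 — 1 2/3 stops shorter (darker).
ISO: 250 → 200 → 160 → 125 → 100 → 80 → 64 → 50 — 2 1/3 stops dropped (darker).
Net: −1 1/3 −1 2/3 −2 1/3 = −5 1/3 stops.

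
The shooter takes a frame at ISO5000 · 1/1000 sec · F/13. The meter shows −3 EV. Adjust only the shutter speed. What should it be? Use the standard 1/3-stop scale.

Underexposed by 3 stops → need 3 stops brighter.
Shutter speed: 1/1000 → 1/800 → 1/640 → 1/500 → 1/400 → 1/320 → 1/250 → 1/200 → 1/160 → 1/125.

1/125s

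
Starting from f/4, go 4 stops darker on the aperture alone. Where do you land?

f/16

Aperture: f/4 → f/5.6 → f/8 → f/11 → f/16 — 4 stops narrower (darker).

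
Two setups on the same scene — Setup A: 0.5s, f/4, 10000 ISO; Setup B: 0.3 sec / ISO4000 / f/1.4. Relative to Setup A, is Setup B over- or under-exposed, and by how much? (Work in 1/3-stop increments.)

1 stop brighter

Aperture: f/4 → f/3.5 → f/3.2 → f/2.8 → f/2.5 → f/2.2 → f/2 → f/1.8 → f/1.6 → f/1.4 — 3 stops wider (brighter).
Shutter speed: 0.5 → 0.4 → 0.3 — 2/3 stop shorter (darker).
ISO: 10000 → 8000 → 6400 → 5000 → 4000 — 1 1/3 stops lower (darker).
Net: +3 −2/3 −1 1/3 = +1 stop.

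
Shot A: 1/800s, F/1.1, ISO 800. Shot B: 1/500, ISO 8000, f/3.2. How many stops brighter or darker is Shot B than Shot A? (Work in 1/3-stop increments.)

1 stop brighter

Aperture: f/1.1 → f/1.2 → f/1.4 → f/1.6 → f/1.8 → f/2 → f/2.2 → f/2.5 → f/2.8 → f/3.2 — 3 stops smaller aperture (darker).
Shutter speed: 1/800 → 1/640 → 1/500 — 2/3 stop longer (brighter).
ISO: 800 → 1000 → 1250 → 1600 → 2000 → 2500 → 3200 → 4000 → 5000 → 6400 → 8000 — 3 1/3 stops higher (brighter).
Net: −3 +2/3 +3 1/3 = +1 stop.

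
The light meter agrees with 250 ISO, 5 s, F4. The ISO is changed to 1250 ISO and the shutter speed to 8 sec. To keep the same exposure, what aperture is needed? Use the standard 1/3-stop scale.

ISO: 250 → 320 → 400 → 500 → 640 → 800 → 1000 → 1250 — 2 1/3 stops raised (brighter).
Shutter speed: 5 → 6 → 8 — 2/3 stop slower (brighter).
Net change so far: 3 stops brighter. Offset with the aperture: f/4 → f/4.5 → f/5 → f/5.6 → f/6.3 → f/7.1 → f/8 → f/9 → f/10 → f/11.

f/11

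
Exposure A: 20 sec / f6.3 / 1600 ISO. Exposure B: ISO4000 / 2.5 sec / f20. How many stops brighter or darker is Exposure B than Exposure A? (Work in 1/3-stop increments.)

Aperture: f/6.3 → f/7.1 → f/8 → f/9 → f/10 → f/11 → f/13 → f/14 → f/16 → f/18 → f/20 — 3 1/3 stops narrower (darker).
Shutter speed: 20 → 15 → 13 → 10 → 8 → 6 → 5 → 4 → 3.2 → 2.5 — 3 stops faster (darker).
ISO: 1600 → 2000 → 2500 → 3200 → 4000 — 1 1/3 stops raised (brighter).
Net: −3 1/3 −3 +1 1/3 = −5 stops.

5 stops darker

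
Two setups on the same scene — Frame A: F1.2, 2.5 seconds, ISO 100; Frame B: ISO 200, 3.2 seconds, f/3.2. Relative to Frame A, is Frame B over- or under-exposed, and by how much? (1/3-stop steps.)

Aperture: f/1.2 → f/1.4 → f/1.6 → f/1.8 → f/2 → f/2.2 → f/2.5 → f/2.8 → f/3.2 — 2 2/3 stops stopped down (darker).
Shutter speed: 2.5 → 3.2 — 1/3 stop slower (brighter).
ISO: 100 → 125 → 160 → 200 — 1 stop raised (brighter).
Net: −2 2/3 +1/3 +1 = −1 1/3 stops.

1 1/3 stops darker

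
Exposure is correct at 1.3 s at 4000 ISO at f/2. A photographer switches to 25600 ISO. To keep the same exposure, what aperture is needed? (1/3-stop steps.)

f/5

ISO: 4000 → 5000 → 6400 → 8000 → 10000 → 12800 → 16000 → 20000 → 25600 — 2 2/3 stops higher (brighter).
Need 2 2/3 stops darker from the aperture: f/2 → f/2.2 → f/2.5 → f/2.8 → f/3.2 → f/3.5 → f/4 → f/4.5 → f/5.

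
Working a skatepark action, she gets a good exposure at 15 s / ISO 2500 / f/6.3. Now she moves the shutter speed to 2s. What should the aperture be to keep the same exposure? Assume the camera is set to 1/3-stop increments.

Shutter speed: 15 → 13 → 10 → 8 → 6 → 5 → 4 → 3.2 → 2.5 → 2 — 3 stops shorter (darker).
Need 3 stops brighter from the aperture: f/6.3 → f/5.6 → f/5 → f/4.5 → f/4 → f/3.5 → f/3.2 → f/2.8 → f/2.5 → f/2.2.

f/2.2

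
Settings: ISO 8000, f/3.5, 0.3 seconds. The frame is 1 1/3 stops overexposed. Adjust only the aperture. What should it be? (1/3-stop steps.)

f/5.6

Overexposed by 1 1/3 stops → need 1 1/3 stops darker.
Aperture: f/3.5 → f/4 → f/4.5 → f/5 → f/5.6.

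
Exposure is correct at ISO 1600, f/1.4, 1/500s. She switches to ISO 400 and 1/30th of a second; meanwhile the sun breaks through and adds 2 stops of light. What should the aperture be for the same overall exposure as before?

Scene light: 2 stops brighter.
ISO: 1600 → 800 → 400 — 2 stops dropped (darker).
Shutter speed: 1/500 → 1/250 → 1/125 → 1/60 → 1/30 — 4 stops slower (brighter).
Net so far: 4 stops brighter. Aperture: f/1.4 → f/2 → f/2.8 → f/4 → f/5.6.

f/5.6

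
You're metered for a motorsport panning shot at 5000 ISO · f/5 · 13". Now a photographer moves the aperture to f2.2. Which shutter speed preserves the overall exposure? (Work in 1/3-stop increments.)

Aperture: f/5 → f/4.5 → f/4 → f/3.5 → f/3.2 → f/2.8 → f/2.5 → f/2.2 — 2 1/3 stops larger aperture (brighter).
Need 2 1/3 stops darker from the shutter speed: 13 → 10 → 8 → 6 → 5 → 4 → 3.2 → 2.5.

2.5 s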